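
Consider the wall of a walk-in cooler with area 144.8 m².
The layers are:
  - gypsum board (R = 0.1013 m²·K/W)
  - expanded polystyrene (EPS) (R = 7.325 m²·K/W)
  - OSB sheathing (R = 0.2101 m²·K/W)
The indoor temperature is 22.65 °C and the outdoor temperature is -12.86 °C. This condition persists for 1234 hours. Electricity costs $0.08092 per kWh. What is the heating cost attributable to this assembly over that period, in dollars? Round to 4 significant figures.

R_total = 0.1013 + 7.325 + 0.2101 = 7.6364 m²·K/W
Q = 144.8 × (22.65 − (-12.86)) / 7.6364 = 673.33 W
E = 673.33 W × 1234 h / 1000 = 830.89 kWh
Cost = 830.89 × 0.08092 = $67.236

67.24 dollars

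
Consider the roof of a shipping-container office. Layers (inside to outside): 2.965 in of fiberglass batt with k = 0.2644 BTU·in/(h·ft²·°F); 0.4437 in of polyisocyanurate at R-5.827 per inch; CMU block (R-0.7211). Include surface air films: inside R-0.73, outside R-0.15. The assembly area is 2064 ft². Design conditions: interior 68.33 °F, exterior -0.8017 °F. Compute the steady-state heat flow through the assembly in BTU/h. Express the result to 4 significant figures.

9265 BTU/h

2.965/0.2644 = 11.214
0.4437 × 5.827 = 2.5854
R_total = 0.73 + 11.214 + 2.5854 + 0.7211 + 0.15 = 15.401 ft²·°F·h/BTU
Q = A·ΔT/R = 2064 × (68.33 − (-0.8017)) / 15.401 = 9265.1 BTU/h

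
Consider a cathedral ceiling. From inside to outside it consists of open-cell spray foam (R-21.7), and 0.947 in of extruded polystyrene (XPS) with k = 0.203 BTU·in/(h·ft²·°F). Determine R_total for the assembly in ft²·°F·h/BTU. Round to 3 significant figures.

26.4 ft²·°F·h/BTU

0.947/0.203 = 4.665
R_total = 21.7 + 4.665 = 26.37 ft²·°F·h/BTU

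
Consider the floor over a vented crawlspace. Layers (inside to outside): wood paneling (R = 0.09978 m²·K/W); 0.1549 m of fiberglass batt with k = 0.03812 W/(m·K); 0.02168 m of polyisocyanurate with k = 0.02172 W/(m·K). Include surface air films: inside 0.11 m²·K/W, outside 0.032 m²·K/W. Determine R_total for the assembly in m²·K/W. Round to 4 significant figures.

0.1549/0.03812 = 4.0635
0.02168/0.02172 = 0.99816
R_total = 0.11 + 0.09978 + 4.0635 + 0.99816 + 0.032 = 5.3034 m²·K/W

5.303 m²·K/W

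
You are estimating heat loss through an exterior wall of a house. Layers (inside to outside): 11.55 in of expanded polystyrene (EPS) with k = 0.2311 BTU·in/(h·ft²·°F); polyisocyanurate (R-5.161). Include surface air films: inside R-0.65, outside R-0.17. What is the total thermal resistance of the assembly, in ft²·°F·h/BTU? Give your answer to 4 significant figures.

55.96 ft²·°F·h/BTU

11.55/0.2311 = 49.978
R_total = 0.65 + 49.978 + 5.161 + 0.17 = 55.959 ft²·°F·h/BTU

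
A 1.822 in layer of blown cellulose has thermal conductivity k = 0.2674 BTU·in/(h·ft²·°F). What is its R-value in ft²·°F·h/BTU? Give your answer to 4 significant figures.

6.814 ft²·°F·h/BTU

R = L/k = 1.822/0.2674 = 6.8138 ft²·°F·h/BTU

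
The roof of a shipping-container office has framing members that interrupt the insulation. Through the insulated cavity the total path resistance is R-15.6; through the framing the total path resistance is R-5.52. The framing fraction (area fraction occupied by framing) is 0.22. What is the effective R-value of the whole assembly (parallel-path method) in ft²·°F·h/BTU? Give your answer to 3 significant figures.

11.1 ft²·°F·h/BTU

U_eff = 0.78/15.6 + 0.22/5.52 = 0.05 + 0.03986 = 0.08986
R_eff = 1/U_eff = 11.13 ft²·°F·h/BTU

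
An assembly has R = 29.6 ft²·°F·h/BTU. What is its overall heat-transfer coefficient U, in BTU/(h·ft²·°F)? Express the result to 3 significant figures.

0.0338 BTU/(h·ft²·°F)

U = 1/R = 1/29.6 = 0.03378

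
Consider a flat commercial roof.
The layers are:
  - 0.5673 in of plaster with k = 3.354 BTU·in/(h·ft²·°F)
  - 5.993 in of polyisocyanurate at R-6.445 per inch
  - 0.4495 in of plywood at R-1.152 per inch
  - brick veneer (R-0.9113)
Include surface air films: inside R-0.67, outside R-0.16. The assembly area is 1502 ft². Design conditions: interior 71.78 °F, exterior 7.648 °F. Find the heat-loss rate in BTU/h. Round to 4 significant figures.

2346 BTU/h

0.5673/3.354 = 0.16914
5.993 × 6.445 = 38.625
0.4495 × 1.152 = 0.51782
R_total = 0.67 + 0.16914 + 38.625 + 0.51782 + 0.9113 + 0.16 = 41.053 ft²·°F·h/BTU
Q = A·ΔT/R = 1502 × (71.78 − 7.648) / 41.053 = 2346.4 BTU/h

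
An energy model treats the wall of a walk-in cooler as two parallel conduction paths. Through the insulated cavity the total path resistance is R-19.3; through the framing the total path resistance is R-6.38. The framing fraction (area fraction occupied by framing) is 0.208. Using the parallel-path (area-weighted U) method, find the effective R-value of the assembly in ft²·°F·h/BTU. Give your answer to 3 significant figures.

13.6 ft²·°F·h/BTU

U_eff = 0.792/19.3 + 0.208/6.38 = 0.04104 + 0.0326 = 0.07364
R_eff = 1/U_eff = 13.58 ft²·°F·h/BTU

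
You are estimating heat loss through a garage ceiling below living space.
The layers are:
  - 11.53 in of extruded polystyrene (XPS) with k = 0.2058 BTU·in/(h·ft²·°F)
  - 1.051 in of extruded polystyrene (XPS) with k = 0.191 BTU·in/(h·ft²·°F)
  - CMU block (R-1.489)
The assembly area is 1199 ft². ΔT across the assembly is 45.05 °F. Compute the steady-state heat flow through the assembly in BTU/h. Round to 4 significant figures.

857.2 BTU/h

11.53/0.2058 = 56.025
1.051/0.191 = 5.5026
R_total = 56.025 + 5.5026 + 1.489 = 63.017 ft²·°F·h/BTU
Q = A·ΔT/R = 1199 × 45.05 / 63.017 = 857.15 BTU/h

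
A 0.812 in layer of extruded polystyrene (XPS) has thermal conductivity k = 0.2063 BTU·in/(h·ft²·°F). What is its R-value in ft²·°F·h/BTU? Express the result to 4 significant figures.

R = L/k = 0.812/0.2063 = 3.936 ft²·°F·h/BTU

3.936 ft²·°F·h/BTU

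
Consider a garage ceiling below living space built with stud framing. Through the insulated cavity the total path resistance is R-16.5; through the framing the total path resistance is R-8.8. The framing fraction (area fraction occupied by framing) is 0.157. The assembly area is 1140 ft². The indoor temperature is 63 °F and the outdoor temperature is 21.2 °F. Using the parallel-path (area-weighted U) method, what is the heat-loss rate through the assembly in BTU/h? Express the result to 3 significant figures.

3280 BTU/h

U_eff = 0.843/16.5 + 0.157/8.8 = 0.05109 + 0.01784 = 0.06893
R_eff = 1/U_eff = 14.51 ft²·°F·h/BTU
Q = 1140 × (63 − 21.2) / 14.51 = 3285 BTU/h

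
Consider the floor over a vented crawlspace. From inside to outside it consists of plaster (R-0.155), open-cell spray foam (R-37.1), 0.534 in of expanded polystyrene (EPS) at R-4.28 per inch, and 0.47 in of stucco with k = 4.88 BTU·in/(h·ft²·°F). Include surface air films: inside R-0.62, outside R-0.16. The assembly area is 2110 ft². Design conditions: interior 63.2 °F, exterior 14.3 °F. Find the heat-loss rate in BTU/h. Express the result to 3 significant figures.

0.534 × 4.28 = 2.286
0.47/4.88 = 0.09631
R_total = 0.62 + 0.155 + 37.1 + 2.286 + 0.09631 + 0.16 = 40.42 ft²·°F·h/BTU
Q = A·ΔT/R = 2110 × (63.2 − 14.3) / 40.42 = 2553 BTU/h

2550 BTU/h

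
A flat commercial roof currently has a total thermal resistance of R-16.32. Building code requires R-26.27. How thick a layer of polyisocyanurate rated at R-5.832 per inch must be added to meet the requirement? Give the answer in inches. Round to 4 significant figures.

1.706 in

ΔR = 26.27 − 16.32 = 9.95 ft²·°F·h/BTU
L = ΔR / (R/in) = 9.95/5.832 = 1.7061 in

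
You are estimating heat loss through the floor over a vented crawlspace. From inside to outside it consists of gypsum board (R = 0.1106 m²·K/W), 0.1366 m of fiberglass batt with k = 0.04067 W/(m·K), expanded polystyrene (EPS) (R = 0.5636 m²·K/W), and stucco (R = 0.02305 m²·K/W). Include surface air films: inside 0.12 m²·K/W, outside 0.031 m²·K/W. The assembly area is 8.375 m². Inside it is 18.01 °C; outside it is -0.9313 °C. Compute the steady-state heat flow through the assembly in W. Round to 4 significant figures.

37.71 W

0.1366/0.04067 = 3.3587
R_total = 0.12 + 0.1106 + 3.3587 + 0.5636 + 0.02305 + 0.031 = 4.207 m²·K/W
Q = A·ΔT/R = 8.375 × (18.01 − (-0.9313)) / 4.207 = 37.707 W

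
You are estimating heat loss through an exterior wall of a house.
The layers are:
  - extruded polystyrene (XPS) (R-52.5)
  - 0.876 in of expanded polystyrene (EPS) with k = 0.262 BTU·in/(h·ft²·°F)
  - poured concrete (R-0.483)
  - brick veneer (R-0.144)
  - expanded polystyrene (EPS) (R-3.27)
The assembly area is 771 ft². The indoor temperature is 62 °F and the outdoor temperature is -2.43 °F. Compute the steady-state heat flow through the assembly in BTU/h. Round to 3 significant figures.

832 BTU/h

0.876/0.262 = 3.344
R_total = 52.5 + 3.344 + 0.483 + 0.144 + 3.27 = 59.74 ft²·°F·h/BTU
Q = A·ΔT/R = 771 × (62 − (-2.43)) / 59.74 = 831.5 BTU/h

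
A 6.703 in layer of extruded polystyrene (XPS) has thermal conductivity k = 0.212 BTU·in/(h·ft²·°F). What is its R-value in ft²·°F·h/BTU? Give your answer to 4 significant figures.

31.62 ft²·°F·h/BTU

R = L/k = 6.703/0.212 = 31.618 ft²·°F·h/BTU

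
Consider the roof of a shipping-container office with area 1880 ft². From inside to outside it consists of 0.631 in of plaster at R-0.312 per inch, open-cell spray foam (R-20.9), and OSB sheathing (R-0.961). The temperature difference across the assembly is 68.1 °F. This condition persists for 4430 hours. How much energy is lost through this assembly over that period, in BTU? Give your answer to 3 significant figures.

25700000 BTU

0.631 × 0.312 = 0.1969
R_total = 0.1969 + 20.9 + 0.961 = 22.06 ft²·°F·h/BTU
Q = 1880 × 68.1 / 22.06 = 5804 BTU/h
E = 5804 × 4430 = 25710000 BTU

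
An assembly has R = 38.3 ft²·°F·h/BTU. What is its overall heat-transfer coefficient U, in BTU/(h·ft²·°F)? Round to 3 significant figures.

0.0261 BTU/(h·ft²·°F)

U = 1/R = 1/38.3 = 0.02611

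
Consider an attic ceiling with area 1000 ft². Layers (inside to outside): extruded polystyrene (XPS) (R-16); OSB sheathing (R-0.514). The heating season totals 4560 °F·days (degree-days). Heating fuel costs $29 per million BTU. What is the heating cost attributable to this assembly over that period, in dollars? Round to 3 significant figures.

192 dollars

R_total = 16 + 0.514 = 16.51 ft²·°F·h/BTU
E = A × HDD × 24 / R = 1000 × 4560 × 24 / 16.51 = 6627000 BTU
Cost = 6627000/10⁶ × 29 = $192.2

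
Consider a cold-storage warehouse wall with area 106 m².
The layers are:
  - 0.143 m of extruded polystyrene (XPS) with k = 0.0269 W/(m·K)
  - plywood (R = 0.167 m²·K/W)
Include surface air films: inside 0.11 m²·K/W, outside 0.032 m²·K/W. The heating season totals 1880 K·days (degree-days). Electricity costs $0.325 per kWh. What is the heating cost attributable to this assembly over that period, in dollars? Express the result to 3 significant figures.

276 dollars

0.143/0.0269 = 5.316
R_total = 0.11 + 5.316 + 0.167 + 0.032 = 5.625 m²·K/W
E = A × HDD × 24 / R / 1000 = 106 × 1880 × 24 / 5.625 / 1000 = 850.3 kWh
Cost = 850.3 × 0.325 = $276.3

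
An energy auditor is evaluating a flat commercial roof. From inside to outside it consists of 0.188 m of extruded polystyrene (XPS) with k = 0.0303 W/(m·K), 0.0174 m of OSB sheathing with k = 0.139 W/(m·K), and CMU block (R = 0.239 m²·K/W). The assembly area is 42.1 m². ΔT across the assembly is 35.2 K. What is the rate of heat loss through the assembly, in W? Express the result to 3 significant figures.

0.188/0.0303 = 6.205
0.0174/0.139 = 0.1252
R_total = 6.205 + 0.1252 + 0.239 = 6.569 m²·K/W
Q = A·ΔT/R = 42.1 × 35.2 / 6.569 = 225.6 W

226 W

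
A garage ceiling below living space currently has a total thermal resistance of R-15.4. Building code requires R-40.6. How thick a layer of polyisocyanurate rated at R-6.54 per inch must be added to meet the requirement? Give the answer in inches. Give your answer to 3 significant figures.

ΔR = 40.6 − 15.4 = 25.2 ft²·°F·h/BTU
L = ΔR / (R/in) = 25.2/6.54 = 3.853 in

3.85 in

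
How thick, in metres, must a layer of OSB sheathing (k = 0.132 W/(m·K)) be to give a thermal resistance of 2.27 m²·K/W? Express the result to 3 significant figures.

L = R·k = 2.27 × 0.132 = 0.2996 m

0.300 m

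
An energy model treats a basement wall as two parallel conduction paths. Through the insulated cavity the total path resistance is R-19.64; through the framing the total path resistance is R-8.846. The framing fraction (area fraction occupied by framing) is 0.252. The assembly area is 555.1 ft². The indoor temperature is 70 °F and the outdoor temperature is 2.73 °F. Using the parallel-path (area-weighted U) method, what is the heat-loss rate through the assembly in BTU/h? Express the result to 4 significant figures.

U_eff = 0.748/19.64 + 0.252/8.846 = 0.038086 + 0.028487 = 0.066573
R_eff = 1/U_eff = 15.021 ft²·°F·h/BTU
Q = 555.1 × (70 − 2.73) / 15.021 = 2485.9 BTU/h

2486 BTU/h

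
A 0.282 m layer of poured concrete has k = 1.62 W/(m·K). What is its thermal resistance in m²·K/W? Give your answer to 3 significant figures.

0.174 m²·K/W

R = L/k = 0.282/1.62 = 0.1741 m²·K/W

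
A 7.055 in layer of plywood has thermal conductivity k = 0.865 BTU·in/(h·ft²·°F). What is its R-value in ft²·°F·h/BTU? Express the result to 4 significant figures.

R = L/k = 7.055/0.865 = 8.1561 ft²·°F·h/BTU

8.156 ft²·°F·h/BTU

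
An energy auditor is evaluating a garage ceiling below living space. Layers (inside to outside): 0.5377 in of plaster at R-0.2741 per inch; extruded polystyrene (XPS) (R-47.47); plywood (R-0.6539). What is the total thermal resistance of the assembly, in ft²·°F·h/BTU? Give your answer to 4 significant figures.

48.27 ft²·°F·h/BTU

0.5377 × 0.2741 = 0.14738
R_total = 0.14738 + 47.47 + 0.6539 = 48.271 ft²·°F·h/BTU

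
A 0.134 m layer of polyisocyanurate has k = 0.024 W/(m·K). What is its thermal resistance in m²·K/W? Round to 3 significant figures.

R = L/k = 0.134/0.024 = 5.583 m²·K/W

5.58 m²·K/W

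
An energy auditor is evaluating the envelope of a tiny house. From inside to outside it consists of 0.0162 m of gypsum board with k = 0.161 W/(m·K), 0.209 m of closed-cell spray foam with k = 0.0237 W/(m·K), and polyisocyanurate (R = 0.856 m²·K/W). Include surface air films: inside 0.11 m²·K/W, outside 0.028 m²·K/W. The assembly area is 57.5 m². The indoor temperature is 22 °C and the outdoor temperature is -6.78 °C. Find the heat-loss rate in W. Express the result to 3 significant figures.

167 W

0.0162/0.161 = 0.1006
0.209/0.0237 = 8.819
R_total = 0.11 + 0.1006 + 8.819 + 0.856 + 0.028 = 9.913 m²·K/W
Q = A·ΔT/R = 57.5 × (22 − (-6.78)) / 9.913 = 166.9 W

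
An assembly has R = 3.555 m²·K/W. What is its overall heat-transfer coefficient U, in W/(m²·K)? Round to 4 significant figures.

U = 1/R = 1/3.555 = 0.28129

0.2813 W/(m²·K)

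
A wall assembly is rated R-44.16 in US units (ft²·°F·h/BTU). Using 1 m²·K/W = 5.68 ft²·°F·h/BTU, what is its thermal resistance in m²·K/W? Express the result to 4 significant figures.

7.775 m²·K/W

R_SI = 44.16/5.68 = 7.7746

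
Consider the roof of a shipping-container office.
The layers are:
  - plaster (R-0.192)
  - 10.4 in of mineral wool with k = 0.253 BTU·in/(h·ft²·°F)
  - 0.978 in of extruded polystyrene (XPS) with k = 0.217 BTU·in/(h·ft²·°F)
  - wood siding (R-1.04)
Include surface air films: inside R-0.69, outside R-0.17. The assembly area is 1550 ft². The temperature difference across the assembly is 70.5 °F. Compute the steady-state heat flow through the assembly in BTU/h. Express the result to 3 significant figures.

10.4/0.253 = 41.11
0.978/0.217 = 4.507
R_total = 0.69 + 0.192 + 41.11 + 4.507 + 1.04 + 0.17 = 47.71 ft²·°F·h/BTU
Q = A·ΔT/R = 1550 × 70.5 / 47.71 = 2291 BTU/h

2290 BTU/h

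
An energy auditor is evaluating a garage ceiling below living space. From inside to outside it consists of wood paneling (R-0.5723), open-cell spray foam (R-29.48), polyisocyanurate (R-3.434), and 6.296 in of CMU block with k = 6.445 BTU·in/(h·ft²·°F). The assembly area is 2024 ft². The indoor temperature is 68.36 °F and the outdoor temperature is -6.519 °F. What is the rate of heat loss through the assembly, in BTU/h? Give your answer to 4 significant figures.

6.296/6.445 = 0.97688
R_total = 0.5723 + 29.48 + 3.434 + 0.97688 = 34.463 ft²·°F·h/BTU
Q = A·ΔT/R = 2024 × (68.36 − (-6.519)) / 34.463 = 4397.6 BTU/h

4398 BTU/h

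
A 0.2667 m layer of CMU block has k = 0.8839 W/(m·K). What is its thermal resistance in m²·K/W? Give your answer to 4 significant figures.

R = L/k = 0.2667/0.8839 = 0.30173 m²·K/W

0.3017 m²·K/W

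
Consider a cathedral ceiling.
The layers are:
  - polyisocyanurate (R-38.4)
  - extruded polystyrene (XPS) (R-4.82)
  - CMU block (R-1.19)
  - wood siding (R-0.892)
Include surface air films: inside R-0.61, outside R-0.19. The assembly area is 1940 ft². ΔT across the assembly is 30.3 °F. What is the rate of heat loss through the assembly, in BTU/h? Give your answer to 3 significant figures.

R_total = 0.61 + 38.4 + 4.82 + 1.19 + 0.892 + 0.19 = 46.1 ft²·°F·h/BTU
Q = A·ΔT/R = 1940 × 30.3 / 46.1 = 1275 BTU/h

1280 BTU/h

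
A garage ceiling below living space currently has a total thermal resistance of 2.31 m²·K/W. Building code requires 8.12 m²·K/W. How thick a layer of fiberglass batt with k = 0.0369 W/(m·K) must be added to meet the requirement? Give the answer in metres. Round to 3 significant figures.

ΔR = 8.12 − 2.31 = 5.81 m²·K/W
L = ΔR × k = 5.81 × 0.0369 = 0.2144 m

0.214 m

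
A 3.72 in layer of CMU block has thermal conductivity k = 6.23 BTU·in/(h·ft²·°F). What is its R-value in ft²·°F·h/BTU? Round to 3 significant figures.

0.597 ft²·°F·h/BTU

R = L/k = 3.72/6.23 = 0.5971 ft²·°F·h/BTU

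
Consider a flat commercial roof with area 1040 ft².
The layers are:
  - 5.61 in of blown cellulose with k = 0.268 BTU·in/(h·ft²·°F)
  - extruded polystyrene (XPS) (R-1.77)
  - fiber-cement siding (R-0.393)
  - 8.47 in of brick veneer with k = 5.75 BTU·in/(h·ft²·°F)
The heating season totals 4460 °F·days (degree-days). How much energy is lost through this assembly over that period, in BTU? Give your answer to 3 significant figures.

4530000 BTU

5.61/0.268 = 20.93
8.47/5.75 = 1.473
R_total = 20.93 + 1.77 + 0.393 + 1.473 = 24.57 ft²·°F·h/BTU
E = A × HDD × 24 / R = 1040 × 4460 × 24 / 24.57 = 4531000 BTU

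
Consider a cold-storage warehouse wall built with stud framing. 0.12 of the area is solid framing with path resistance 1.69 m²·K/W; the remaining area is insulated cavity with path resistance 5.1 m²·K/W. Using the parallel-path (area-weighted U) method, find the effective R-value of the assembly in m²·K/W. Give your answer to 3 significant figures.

4.11 m²·K/W

U_eff = 0.88/5.1 + 0.12/1.69 = 0.1725 + 0.07101 = 0.2436
R_eff = 1/U_eff = 4.106 m²·K/W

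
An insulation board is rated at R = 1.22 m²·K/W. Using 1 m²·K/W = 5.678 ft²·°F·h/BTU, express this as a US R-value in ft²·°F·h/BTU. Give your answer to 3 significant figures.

R_US = 1.22 × 5.678 = 6.927

6.93 ft²·°F·h/BTU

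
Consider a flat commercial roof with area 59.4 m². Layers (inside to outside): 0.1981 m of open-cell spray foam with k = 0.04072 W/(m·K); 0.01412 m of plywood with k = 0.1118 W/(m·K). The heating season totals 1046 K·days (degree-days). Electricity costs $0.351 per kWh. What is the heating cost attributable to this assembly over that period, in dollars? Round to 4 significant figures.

0.1981/0.04072 = 4.8649
0.01412/0.1118 = 0.1263
R_total = 4.8649 + 0.1263 = 4.9912 m²·K/W
E = A × HDD × 24 / R / 1000 = 59.4 × 1046 × 24 / 4.9912 / 1000 = 298.76 kWh
Cost = 298.76 × 0.351 = $104.86

104.9 dollars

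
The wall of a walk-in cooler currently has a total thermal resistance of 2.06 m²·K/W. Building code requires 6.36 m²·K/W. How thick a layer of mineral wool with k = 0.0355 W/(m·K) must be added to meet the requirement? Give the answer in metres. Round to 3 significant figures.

0.153 m

ΔR = 6.36 − 2.06 = 4.3 m²·K/W
L = ΔR × k = 4.3 × 0.0355 = 0.1527 m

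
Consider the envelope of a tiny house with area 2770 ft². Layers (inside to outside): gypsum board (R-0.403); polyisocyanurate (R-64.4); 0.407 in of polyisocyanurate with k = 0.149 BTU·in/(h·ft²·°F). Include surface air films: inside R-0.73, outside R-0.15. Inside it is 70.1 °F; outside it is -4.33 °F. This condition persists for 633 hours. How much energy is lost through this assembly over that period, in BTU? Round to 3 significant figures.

1910000 BTU

0.407/0.149 = 2.732
R_total = 0.73 + 0.403 + 64.4 + 2.732 + 0.15 = 68.41 ft²·°F·h/BTU
Q = 2770 × (70.1 − (-4.33)) / 68.41 = 3014 BTU/h
E = 3014 × 633 = 1908000 BTU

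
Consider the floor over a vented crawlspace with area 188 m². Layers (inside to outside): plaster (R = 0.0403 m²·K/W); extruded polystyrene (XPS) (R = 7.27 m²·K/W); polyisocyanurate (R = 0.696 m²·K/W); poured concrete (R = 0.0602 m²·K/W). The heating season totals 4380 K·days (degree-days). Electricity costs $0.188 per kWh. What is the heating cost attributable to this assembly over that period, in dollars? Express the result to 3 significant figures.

461 dollars

R_total = 0.0403 + 7.27 + 0.696 + 0.0602 = 8.066 m²·K/W
E = A × HDD × 24 / R / 1000 = 188 × 4380 × 24 / 8.066 / 1000 = 2450 kWh
Cost = 2450 × 0.188 = $460.6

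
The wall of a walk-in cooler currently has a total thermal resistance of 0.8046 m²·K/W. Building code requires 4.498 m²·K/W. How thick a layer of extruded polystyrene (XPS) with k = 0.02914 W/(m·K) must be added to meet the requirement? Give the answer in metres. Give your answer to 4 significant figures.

0.1076 m

ΔR = 4.498 − 0.8046 = 3.6934 m²·K/W
L = ΔR × k = 3.6934 × 0.02914 = 0.10763 m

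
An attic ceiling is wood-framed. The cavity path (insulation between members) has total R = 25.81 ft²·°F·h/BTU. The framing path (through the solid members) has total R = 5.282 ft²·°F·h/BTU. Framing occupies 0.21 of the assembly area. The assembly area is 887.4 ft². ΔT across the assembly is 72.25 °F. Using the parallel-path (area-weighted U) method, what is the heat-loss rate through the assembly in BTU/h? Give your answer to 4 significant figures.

U_eff = 0.79/25.81 + 0.21/5.282 = 0.030608 + 0.039758 = 0.070366
R_eff = 1/U_eff = 14.211 ft²·°F·h/BTU
Q = 887.4 × 72.25 / 14.211 = 4511.5 BTU/h

4511 BTU/h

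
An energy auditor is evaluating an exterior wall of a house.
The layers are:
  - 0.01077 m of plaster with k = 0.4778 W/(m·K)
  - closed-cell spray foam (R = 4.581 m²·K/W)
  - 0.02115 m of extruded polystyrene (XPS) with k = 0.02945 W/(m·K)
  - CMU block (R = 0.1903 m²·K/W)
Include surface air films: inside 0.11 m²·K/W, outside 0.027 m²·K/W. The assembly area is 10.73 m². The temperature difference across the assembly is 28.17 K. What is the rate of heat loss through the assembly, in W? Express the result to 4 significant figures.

0.01077/0.4778 = 0.022541
0.02115/0.02945 = 0.71817
R_total = 0.11 + 0.022541 + 4.581 + 0.71817 + 0.1903 + 0.027 = 5.649 m²·K/W
Q = A·ΔT/R = 10.73 × 28.17 / 5.649 = 53.507 W

53.51 W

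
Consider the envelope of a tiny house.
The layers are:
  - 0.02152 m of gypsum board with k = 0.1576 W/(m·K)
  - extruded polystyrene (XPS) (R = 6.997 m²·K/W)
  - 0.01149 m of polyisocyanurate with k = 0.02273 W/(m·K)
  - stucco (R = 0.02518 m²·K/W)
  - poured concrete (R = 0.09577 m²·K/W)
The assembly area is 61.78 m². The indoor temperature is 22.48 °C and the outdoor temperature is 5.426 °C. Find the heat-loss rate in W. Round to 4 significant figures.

135.8 W

0.02152/0.1576 = 0.13655
0.01149/0.02273 = 0.5055
R_total = 0.13655 + 6.997 + 0.5055 + 0.02518 + 0.09577 = 7.76 m²·K/W
Q = A·ΔT/R = 61.78 × (22.48 − 5.426) / 7.76 = 135.77 W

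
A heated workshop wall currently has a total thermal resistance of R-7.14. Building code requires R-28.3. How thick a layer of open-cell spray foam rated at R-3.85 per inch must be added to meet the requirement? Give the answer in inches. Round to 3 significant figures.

5.50 in

ΔR = 28.3 − 7.14 = 21.16 ft²·°F·h/BTU
L = ΔR / (R/in) = 21.16/3.85 = 5.496 in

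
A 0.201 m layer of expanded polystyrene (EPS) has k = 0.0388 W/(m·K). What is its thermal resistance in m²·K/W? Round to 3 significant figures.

R = L/k = 0.201/0.0388 = 5.18 m²·K/W

5.18 m²·K/W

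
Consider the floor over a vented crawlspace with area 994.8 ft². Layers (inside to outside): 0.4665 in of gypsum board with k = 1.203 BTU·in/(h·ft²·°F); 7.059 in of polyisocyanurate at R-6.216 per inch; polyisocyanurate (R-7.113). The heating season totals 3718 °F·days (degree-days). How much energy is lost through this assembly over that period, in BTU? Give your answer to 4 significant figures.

1728000 BTU

0.4665/1.203 = 0.38778
7.059 × 6.216 = 43.879
R_total = 0.38778 + 43.879 + 7.113 = 51.38 ft²·°F·h/BTU
E = A × HDD × 24 / R = 994.8 × 3718 × 24 / 51.38 = 1727700 BTU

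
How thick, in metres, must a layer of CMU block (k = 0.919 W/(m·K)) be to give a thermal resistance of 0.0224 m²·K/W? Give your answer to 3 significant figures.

L = R·k = 0.0224 × 0.919 = 0.02059 m

0.0206 m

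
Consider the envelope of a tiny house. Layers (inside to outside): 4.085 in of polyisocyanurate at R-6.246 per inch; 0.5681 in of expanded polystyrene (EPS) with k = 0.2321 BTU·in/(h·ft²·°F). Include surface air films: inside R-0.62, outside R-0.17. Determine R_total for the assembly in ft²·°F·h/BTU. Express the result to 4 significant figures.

28.75 ft²·°F·h/BTU

4.085 × 6.246 = 25.515
0.5681/0.2321 = 2.4477
R_total = 0.62 + 25.515 + 2.4477 + 0.17 = 28.753 ft²·°F·h/BTU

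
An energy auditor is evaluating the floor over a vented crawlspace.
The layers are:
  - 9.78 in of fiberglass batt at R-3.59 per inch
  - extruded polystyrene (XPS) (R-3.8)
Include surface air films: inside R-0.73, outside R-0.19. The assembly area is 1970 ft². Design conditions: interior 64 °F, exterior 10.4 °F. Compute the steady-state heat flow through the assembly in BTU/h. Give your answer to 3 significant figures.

9.78 × 3.59 = 35.11
R_total = 0.73 + 35.11 + 3.8 + 0.19 = 39.83 ft²·°F·h/BTU
Q = A·ΔT/R = 1970 × (64 − 10.4) / 39.83 = 2651 BTU/h

2650 BTU/h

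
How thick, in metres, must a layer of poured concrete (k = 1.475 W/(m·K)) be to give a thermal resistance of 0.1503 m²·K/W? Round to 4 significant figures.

L = R·k = 0.1503 × 1.475 = 0.22169 m

0.2217 m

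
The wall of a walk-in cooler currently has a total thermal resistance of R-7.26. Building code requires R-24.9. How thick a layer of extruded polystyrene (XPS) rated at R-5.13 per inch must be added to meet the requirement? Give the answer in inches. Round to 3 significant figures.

3.44 in

ΔR = 24.9 − 7.26 = 17.64 ft²·°F·h/BTU
L = ΔR / (R/in) = 17.64/5.13 = 3.439 in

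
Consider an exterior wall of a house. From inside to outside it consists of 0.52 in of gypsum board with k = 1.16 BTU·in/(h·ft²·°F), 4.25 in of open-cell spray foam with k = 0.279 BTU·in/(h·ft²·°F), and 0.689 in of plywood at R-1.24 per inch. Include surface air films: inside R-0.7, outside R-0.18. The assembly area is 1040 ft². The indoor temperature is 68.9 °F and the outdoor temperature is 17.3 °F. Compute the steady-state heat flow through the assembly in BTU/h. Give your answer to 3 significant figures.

3080 BTU/h

0.52/1.16 = 0.4483
4.25/0.279 = 15.23
0.689 × 1.24 = 0.8544
R_total = 0.7 + 0.4483 + 15.23 + 0.8544 + 0.18 = 17.42 ft²·°F·h/BTU
Q = A·ΔT/R = 1040 × (68.9 − 17.3) / 17.42 = 3081 BTU/h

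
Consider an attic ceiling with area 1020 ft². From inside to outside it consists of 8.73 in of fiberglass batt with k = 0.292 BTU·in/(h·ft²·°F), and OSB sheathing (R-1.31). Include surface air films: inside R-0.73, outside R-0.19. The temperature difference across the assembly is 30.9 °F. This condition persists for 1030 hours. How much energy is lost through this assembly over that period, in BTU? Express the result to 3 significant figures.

8.73/0.292 = 29.9
R_total = 0.73 + 29.9 + 1.31 + 0.19 = 32.13 ft²·°F·h/BTU
Q = 1020 × 30.9 / 32.13 = 981 BTU/h
E = 981 × 1030 = 1010000 BTU

1010000 BTU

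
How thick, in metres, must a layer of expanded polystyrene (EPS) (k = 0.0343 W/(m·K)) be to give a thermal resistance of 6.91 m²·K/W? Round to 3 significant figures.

0.237 m

L = R·k = 6.91 × 0.0343 = 0.237 m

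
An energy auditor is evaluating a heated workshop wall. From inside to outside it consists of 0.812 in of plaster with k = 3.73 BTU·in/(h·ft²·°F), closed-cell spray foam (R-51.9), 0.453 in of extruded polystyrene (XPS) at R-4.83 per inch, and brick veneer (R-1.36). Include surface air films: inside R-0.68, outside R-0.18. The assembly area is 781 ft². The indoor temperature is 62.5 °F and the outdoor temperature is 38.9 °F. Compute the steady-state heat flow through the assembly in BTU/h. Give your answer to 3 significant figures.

326 BTU/h

0.812/3.73 = 0.2177
0.453 × 4.83 = 2.188
R_total = 0.68 + 0.2177 + 51.9 + 2.188 + 1.36 + 0.18 = 56.53 ft²·°F·h/BTU
Q = A·ΔT/R = 781 × (62.5 − 38.9) / 56.53 = 326.1 BTU/h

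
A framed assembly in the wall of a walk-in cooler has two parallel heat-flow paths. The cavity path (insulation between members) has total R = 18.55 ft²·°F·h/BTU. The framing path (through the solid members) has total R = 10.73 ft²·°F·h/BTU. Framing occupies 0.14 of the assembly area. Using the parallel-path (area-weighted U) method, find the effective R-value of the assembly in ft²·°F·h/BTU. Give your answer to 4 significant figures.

16.83 ft²·°F·h/BTU

U_eff = 0.86/18.55 + 0.14/10.73 = 0.046361 + 0.013048 = 0.059409
R_eff = 1/U_eff = 16.833 ft²·°F·h/BTU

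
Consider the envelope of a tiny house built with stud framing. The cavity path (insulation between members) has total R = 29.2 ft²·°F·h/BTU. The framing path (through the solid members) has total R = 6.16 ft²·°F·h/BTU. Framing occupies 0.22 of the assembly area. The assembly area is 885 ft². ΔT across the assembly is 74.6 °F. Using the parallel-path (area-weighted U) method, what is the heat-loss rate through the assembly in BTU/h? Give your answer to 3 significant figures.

U_eff = 0.78/29.2 + 0.22/6.16 = 0.02671 + 0.03571 = 0.06243
R_eff = 1/U_eff = 16.02 ft²·°F·h/BTU
Q = 885 × 74.6 / 16.02 = 4121 BTU/h

4120 BTU/h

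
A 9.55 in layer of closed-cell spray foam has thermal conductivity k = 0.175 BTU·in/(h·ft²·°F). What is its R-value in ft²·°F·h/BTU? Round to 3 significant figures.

54.6 ft²·°F·h/BTU

R = L/k = 9.55/0.175 = 54.57 ft²·°F·h/BTU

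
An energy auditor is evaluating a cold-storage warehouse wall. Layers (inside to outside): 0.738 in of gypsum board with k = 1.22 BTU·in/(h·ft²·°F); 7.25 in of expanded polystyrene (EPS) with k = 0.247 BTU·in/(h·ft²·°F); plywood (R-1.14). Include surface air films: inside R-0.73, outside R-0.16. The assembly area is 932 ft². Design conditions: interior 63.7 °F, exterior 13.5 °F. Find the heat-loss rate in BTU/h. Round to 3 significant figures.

1460 BTU/h

0.738/1.22 = 0.6049
7.25/0.247 = 29.35
R_total = 0.73 + 0.6049 + 29.35 + 1.14 + 0.16 = 31.99 ft²·°F·h/BTU
Q = A·ΔT/R = 932 × (63.7 − 13.5) / 31.99 = 1463 BTU/h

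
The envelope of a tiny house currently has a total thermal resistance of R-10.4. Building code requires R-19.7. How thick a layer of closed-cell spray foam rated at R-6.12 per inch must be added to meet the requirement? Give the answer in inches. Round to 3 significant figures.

1.52 in

ΔR = 19.7 − 10.4 = 9.3 ft²·°F·h/BTU
L = ΔR / (R/in) = 9.3/6.12 = 1.52 in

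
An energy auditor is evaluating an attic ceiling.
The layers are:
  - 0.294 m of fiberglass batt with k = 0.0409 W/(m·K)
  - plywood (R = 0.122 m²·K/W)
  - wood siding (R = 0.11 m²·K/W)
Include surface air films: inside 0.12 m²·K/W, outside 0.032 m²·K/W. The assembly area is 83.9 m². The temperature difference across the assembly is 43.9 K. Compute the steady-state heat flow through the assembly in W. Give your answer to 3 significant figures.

486 W

0.294/0.0409 = 7.188
R_total = 0.12 + 7.188 + 0.122 + 0.11 + 0.032 = 7.572 m²·K/W
Q = A·ΔT/R = 83.9 × 43.9 / 7.572 = 486.4 W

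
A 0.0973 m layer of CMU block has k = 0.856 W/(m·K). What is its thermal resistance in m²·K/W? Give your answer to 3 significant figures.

0.114 m²·K/W

R = L/k = 0.0973/0.856 = 0.1137 m²·K/W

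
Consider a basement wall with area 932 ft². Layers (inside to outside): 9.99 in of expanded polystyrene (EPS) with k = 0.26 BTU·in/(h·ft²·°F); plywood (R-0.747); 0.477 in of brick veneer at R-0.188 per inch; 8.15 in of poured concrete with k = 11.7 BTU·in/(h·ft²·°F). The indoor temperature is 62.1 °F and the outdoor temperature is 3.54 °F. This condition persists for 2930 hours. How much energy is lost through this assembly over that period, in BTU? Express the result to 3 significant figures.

4000000 BTU

9.99/0.26 = 38.42
0.477 × 0.188 = 0.08968
8.15/11.7 = 0.6966
R_total = 38.42 + 0.747 + 0.08968 + 0.6966 = 39.96 ft²·°F·h/BTU
Q = 932 × (62.1 − 3.54) / 39.96 = 1366 BTU/h
E = 1366 × 2930 = 4002000 BTU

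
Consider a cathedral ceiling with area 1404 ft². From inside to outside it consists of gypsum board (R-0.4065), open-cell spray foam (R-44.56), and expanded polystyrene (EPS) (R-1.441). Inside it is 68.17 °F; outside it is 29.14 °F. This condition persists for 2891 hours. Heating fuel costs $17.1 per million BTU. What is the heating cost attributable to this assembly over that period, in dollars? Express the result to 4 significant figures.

58.37 dollars

R_total = 0.4065 + 44.56 + 1.441 = 46.407 ft²·°F·h/BTU
Q = 1404 × (68.17 − 29.14) / 46.407 = 1180.8 BTU/h
E = 1180.8 × 2891 = 3413700 BTU
Cost = 3413700/10⁶ × 17.1 = $58.374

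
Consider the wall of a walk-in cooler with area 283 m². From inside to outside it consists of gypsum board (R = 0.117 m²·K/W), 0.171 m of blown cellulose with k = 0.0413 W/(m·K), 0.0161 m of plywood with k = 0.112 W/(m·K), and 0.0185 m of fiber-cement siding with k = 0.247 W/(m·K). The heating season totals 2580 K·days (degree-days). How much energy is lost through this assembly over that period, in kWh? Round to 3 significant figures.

3910 kWh

0.171/0.0413 = 4.14
0.0161/0.112 = 0.1437
0.0185/0.247 = 0.0749
R_total = 0.117 + 4.14 + 0.1437 + 0.0749 = 4.476 m²·K/W
E = A × HDD × 24 / R / 1000 = 283 × 2580 × 24 / 4.476 / 1000 = 3915 kWh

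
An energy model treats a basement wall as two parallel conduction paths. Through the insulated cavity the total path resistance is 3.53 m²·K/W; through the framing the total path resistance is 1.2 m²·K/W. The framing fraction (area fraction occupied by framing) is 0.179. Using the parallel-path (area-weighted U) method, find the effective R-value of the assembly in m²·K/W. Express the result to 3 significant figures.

U_eff = 0.821/3.53 + 0.179/1.2 = 0.2326 + 0.1492 = 0.3817
R_eff = 1/U_eff = 2.62 m²·K/W

2.62 m²·K/W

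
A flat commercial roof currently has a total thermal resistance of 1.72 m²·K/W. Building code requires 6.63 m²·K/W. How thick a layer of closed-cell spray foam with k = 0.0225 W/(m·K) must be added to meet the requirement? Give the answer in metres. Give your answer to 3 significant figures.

0.110 m

ΔR = 6.63 − 1.72 = 4.91 m²·K/W
L = ΔR × k = 4.91 × 0.0225 = 0.1105 m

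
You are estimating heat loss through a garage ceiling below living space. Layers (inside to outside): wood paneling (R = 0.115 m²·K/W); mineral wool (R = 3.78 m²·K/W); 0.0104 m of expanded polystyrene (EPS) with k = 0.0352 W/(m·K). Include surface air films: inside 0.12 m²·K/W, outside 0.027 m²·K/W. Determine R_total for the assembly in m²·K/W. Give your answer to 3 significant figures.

0.0104/0.0352 = 0.2955
R_total = 0.12 + 0.115 + 3.78 + 0.2955 + 0.027 = 4.337 m²·K/W

4.34 m²·K/W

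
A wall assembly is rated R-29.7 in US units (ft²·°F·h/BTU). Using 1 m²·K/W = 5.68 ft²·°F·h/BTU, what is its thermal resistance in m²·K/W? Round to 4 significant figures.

R_SI = 29.7/5.68 = 5.2289

5.229 m²·K/W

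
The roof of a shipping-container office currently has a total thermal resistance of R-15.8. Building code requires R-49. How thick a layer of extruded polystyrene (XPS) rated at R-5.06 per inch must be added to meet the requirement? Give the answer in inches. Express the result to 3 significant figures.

ΔR = 49 − 15.8 = 33.2 ft²·°F·h/BTU
L = ΔR / (R/in) = 33.2/5.06 = 6.561 in

6.56 in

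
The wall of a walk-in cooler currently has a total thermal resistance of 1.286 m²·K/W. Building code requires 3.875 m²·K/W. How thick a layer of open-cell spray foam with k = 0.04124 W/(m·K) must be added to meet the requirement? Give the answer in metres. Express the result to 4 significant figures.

ΔR = 3.875 − 1.286 = 2.589 m²·K/W
L = ΔR × k = 2.589 × 0.04124 = 0.10677 m

0.1068 m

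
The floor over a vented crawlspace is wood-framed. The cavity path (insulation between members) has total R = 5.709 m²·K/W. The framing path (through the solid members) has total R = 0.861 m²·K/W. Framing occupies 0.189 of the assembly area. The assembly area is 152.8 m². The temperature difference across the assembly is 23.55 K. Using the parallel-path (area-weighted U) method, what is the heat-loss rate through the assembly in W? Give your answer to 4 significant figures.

1301 W

U_eff = 0.811/5.709 + 0.189/0.861 = 0.14206 + 0.21951 = 0.36157
R_eff = 1/U_eff = 2.7657 m²·K/W
Q = 152.8 × 23.55 / 2.7657 = 1301.1 W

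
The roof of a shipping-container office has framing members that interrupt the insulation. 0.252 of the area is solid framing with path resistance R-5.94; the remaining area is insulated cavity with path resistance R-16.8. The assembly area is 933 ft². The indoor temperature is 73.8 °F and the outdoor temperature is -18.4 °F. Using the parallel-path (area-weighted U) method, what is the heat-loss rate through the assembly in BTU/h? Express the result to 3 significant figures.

7480 BTU/h

U_eff = 0.748/16.8 + 0.252/5.94 = 0.04452 + 0.04242 = 0.08695
R_eff = 1/U_eff = 11.5 ft²·°F·h/BTU
Q = 933 × (73.8 − (-18.4)) / 11.5 = 7479 BTU/h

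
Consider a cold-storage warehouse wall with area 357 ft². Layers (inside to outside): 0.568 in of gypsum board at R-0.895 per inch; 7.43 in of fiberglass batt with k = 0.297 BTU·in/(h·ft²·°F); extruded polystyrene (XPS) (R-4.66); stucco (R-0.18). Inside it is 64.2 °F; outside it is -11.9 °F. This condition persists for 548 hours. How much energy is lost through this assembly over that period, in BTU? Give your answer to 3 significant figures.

0.568 × 0.895 = 0.5084
7.43/0.297 = 25.02
R_total = 0.5084 + 25.02 + 4.66 + 0.18 = 30.37 ft²·°F·h/BTU
Q = 357 × (64.2 − (-11.9)) / 30.37 = 894.7 BTU/h
E = 894.7 × 548 = 490300 BTU

490000 BTU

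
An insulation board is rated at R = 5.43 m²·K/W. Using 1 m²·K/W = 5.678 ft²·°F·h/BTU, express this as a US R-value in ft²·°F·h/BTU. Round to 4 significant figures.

30.83 ft²·°F·h/BTU

R_US = 5.43 × 5.678 = 30.832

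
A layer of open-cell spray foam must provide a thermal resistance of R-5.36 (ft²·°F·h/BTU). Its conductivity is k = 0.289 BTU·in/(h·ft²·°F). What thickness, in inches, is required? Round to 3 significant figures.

1.55 in

L = R × k = 5.36 × 0.289 = 1.549 in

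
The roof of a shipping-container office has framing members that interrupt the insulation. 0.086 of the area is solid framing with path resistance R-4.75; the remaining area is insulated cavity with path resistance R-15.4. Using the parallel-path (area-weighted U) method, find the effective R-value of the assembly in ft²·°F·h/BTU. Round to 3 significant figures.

12.9 ft²·°F·h/BTU

U_eff = 0.914/15.4 + 0.086/4.75 = 0.05935 + 0.01811 = 0.07746
R_eff = 1/U_eff = 12.91 ft²·°F·h/BTU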